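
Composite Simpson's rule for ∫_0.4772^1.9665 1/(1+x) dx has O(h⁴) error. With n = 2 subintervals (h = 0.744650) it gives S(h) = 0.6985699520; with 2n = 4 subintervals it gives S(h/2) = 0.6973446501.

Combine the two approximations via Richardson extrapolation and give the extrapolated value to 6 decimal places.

Method order is 4; weight 2^4 = 16.
2^4·A(h/2) = 11.1575144016; minus A(h) gives 10.4589444496.
R = 10.4589444496/15 = 0.6972629633

0.697263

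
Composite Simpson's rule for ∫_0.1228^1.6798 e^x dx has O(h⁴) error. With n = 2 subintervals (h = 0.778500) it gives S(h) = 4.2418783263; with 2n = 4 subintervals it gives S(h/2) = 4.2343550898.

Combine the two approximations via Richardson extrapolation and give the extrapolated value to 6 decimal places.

Leading term ∝ h^4; use weight 16 = 2^4.
A(h/2) − A(h) = 4.2343550898 − 4.2418783263 = -0.0075232365
Divide by 2^4 − 1 = 15: (-0.0075232365)/15 = -0.0005015491
R = 4.2343550898 − 0.0005015491 = 4.2338535407
Gap between inputs: 7.523e-03; correction applied: −0.0005015491.

4.233854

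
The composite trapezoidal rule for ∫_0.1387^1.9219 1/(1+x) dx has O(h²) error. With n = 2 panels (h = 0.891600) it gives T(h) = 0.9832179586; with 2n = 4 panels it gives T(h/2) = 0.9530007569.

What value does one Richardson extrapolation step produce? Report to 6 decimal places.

0.942928

r = 2, so 2^r = 4.
4*0.9530007569 = 3.8120030276; 3.8120030276 − 0.9832179586 = 2.8287850690
Extrapolated: 2.8287850690 / 3 = 0.9429283563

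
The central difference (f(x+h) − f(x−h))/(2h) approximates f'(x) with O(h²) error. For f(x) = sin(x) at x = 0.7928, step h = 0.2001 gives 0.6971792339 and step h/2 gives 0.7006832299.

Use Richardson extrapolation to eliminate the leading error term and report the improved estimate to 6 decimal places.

Order 2 gives 2^r = 4 and 2^r − 1 = 3.
Difference of the inputs: 0.7006832299 − 0.6971792339 = 0.0035039960
Divide by 2^2 − 1 = 3: 0.0035039960/3 = 0.0011679987
R = 0.7006832299 + 0.0011679987 = 0.7018512286

0.701851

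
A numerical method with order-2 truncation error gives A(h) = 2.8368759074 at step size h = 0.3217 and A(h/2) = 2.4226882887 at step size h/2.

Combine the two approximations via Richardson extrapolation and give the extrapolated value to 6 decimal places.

2.284626

Order 2 gives 2^r = 4 and 2^r − 1 = 3.
2^2×A(h/2) = 9.6907531548; minus A(h) gives 6.8538772474.
(4×2.4226882887 − 2.8368759074)/(4 − 1) = 2.2846257491
Shift from A(h/2): −0.1380625396.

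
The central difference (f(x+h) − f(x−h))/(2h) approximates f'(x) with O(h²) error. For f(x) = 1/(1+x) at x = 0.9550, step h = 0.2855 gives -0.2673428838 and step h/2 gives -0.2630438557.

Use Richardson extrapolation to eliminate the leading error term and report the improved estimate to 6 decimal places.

r = 2: numerator weight 4, denominator 3.
A(h/2) − A(h) = -0.2630438557 − (-0.2673428838) = 0.0042990281
Divide by 2^2 − 1 = 3: 0.0042990281/3 = 0.0014330094
R = A(h/2) + (A(h/2) − A(h))/3 = -0.2630438557 + 0.0014330094 = -0.2616108463
Gap between inputs: 4.299e-03; correction applied: +0.0014330094.

-0.261611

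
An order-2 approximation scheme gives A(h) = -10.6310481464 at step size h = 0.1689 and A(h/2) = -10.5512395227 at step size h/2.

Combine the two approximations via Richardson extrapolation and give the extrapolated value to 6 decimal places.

-10.524637

The method has order 2: 2^2 = 4.
2^2*A(h/2) = -42.2049580908; minus A(h) gives -31.5739099444.
Divide by 2^2 − 1 = 3.
(4*(-10.5512395227) − (-10.6310481464))/(4 − 1) = -10.5246366481
Gap between inputs: 7.981e-02; correction applied: +0.0266028746.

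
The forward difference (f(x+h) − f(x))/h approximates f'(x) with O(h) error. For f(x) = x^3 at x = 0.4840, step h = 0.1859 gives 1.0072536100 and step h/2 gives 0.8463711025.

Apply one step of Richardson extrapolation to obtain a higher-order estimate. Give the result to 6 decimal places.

0.685489

The method has order 1: 2^1 = 2.
2*0.8463711025 = 1.6927422050; subtract 1.0072536100 → 0.6854885950
Denominator 2 − 1 = 1.
(2*0.8463711025 − 1.0072536100)/(2 − 1) = 0.6854885950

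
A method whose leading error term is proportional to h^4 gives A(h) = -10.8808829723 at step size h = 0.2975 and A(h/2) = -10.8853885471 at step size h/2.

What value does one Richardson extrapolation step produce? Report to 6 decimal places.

The method has order 4: 2^4 = 16.
Difference of the inputs: -10.8853885471 − (-10.8808829723) = -0.0045055748
Divide by 2^4 − 1 = 15: (-0.0045055748)/15 = -0.0003003717
R = A(h/2) + (A(h/2) − A(h))/15 = -10.8853885471 − 0.0003003717 = -10.8856889188
Correction |R − A(h/2)| = 3.004e-04; gap |A(h/2) − A(h)| = 4.506e-03.

-10.885689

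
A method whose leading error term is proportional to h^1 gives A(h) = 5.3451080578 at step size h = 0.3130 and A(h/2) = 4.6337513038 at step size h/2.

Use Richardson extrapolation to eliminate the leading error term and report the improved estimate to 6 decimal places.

Error is O(h^1); halving h shrinks it by 2^1 = 2.
Numerator 2 × A(h/2) − A(h) = 2 × 4.6337513038 − 5.3451080578 = 3.9223945498
3.9223945498 ÷ 1 = 3.9223945498
Correction |R − A(h/2)| = 7.114e-01; gap |A(h/2) − A(h)| = 7.114e-01.

3.922395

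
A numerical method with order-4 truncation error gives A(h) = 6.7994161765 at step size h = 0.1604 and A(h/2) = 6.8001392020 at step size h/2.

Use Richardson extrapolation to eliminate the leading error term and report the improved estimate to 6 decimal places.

Leading term ∝ h^4; use weight 16 = 2^4.
16·6.8001392020 = 108.8022272320; subtract 6.7994161765 → 102.0028110555
102.0028110555 ÷ 15 = 6.8001874037

6.800187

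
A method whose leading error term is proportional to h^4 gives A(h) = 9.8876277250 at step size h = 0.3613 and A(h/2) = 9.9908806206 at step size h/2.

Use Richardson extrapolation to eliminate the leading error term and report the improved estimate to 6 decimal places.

r = 4: numerator weight 16, denominator 15.
A(h/2) − A(h) = 9.9908806206 − 9.8876277250 = 0.1032528956
Divide by 2^4 − 1 = 15: 0.1032528956/15 = 0.0068835264
R = A(h/2) + (A(h/2) − A(h))/15 = 9.9908806206 + 0.0068835264 = 9.9977641470
Correction |R − A(h/2)| = 6.884e-03; gap |A(h/2) − A(h)| = 1.033e-01.

9.997764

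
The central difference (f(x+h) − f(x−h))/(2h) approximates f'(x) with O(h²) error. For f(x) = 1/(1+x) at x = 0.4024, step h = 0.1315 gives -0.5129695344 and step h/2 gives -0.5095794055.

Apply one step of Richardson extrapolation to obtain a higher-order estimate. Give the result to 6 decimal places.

-0.508449

The method has order 2: 2^2 = 4.
Top: 4(-0.5095794055) − (-0.5129695344) = -1.5253480876
(-1.5253480876) ÷ 3 = -0.5084493625
Gap between inputs: 3.390e-03; correction applied: +0.0011300430.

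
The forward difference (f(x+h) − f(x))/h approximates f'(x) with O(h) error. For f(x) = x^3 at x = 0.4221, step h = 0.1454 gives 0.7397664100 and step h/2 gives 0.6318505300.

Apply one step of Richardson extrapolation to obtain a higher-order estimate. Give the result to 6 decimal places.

Leading term ∝ h^1; use weight 2 = 2^1.
2 × 0.6318505300 = 1.2637010600; 1.2637010600 − 0.7397664100 = 0.5239346500
Divide by 2^1 − 1 = 1.
So the Richardson estimate is 0.5239346500.

0.523935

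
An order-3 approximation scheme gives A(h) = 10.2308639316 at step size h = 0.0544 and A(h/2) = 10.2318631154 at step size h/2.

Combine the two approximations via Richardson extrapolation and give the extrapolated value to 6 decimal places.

The method has order 3: 2^3 = 8.
Top: 8(10.2318631154) − (10.2308639316) = 71.6240409916
Denominator 8 − 1 = 7.
(8 × 10.2318631154 − 10.2308639316)/(8 − 1) = 10.2320058559

10.232006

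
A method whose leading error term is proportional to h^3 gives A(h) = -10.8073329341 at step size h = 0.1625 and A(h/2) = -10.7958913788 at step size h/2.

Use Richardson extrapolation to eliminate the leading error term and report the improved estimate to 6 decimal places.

r = 3, so 2^r = 8.
8 × (-10.7958913788) − (-10.8073329341) = -75.5597980963
Extrapolated: (-75.5597980963) / 7 = -10.7942568709

-10.794257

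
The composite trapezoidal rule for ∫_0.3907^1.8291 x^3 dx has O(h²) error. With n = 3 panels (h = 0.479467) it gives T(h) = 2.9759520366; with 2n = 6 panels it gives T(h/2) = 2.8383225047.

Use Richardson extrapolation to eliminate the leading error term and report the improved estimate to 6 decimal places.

2.792446

Order 2 gives 2^r = 4 and 2^r − 1 = 3.
Top: 4(2.8383225047) − (2.9759520366) = 8.3773379822
Divide by 2^2 − 1 = 3.
8.3773379822 ÷ 3 = 2.7924459941
Correction |R − A(h/2)| = 4.588e-02; gap |A(h/2) − A(h)| = 1.376e-01.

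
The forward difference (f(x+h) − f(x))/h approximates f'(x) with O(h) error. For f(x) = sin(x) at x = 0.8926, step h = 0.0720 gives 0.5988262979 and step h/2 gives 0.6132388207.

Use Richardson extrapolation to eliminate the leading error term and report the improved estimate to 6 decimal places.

0.627651

r = 1: numerator weight 2, denominator 1.
Weighted: 1.2264776414 − 0.5988262979 = 0.6276513435
Extrapolated: 0.6276513435 / 1 = 0.6276513435
Shift from A(h/2): +0.0144125228.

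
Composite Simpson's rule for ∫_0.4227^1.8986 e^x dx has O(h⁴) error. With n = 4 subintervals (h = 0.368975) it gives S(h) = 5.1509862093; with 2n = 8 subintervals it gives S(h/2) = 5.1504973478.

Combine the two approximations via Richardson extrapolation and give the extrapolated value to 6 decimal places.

Leading term ∝ h^4; use weight 16 = 2^4.
2^4*A(h/2) = 82.4079575648; minus A(h) gives 77.2569713555.
Extrapolated: 77.2569713555 / 15 = 5.1504647570
Correction |R − A(h/2)| = 3.259e-05; gap |A(h/2) − A(h)| = 4.889e-04.

5.150465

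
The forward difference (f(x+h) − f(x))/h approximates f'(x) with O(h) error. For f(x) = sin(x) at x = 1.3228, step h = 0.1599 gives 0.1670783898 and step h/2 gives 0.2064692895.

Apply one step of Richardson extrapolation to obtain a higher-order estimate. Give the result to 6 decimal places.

0.245860

Order 1 gives 2^r = 2 and 2^r − 1 = 1.
2 × 0.2064692895 = 0.4129385790; 0.4129385790 − 0.1670783898 = 0.2458601892
(2 × 0.2064692895 − 0.1670783898)/(2 − 1) = 0.2458601892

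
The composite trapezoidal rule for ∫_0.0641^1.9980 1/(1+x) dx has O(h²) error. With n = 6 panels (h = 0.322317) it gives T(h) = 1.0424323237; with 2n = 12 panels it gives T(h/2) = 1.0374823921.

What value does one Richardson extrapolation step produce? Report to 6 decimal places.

Method order is 2; weight 2^2 = 4.
Difference of the inputs: 1.0374823921 − 1.0424323237 = -0.0049499316
Correction (A(h/2) − A(h))/(4 − 1) = (-0.0049499316)/3 = -0.0016499772
R = A(h/2) + (A(h/2) − A(h))/3 = 1.0374823921 − 0.0016499772 = 1.0358324149
Gap between inputs: 4.950e-03; correction applied: −0.0016499772.

1.035832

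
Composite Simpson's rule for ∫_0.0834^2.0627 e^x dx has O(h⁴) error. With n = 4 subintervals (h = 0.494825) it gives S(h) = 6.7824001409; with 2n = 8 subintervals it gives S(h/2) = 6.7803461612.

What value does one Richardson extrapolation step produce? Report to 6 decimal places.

6.780209

Error is O(h^4); halving h shrinks it by 2^4 = 16.
16×6.7803461612 = 108.4855385792; 108.4855385792 − 6.7824001409 = 101.7031384383
Denominator 16 − 1 = 15.
(16×6.7803461612 − 6.7824001409)/(16 − 1) = 6.7802092292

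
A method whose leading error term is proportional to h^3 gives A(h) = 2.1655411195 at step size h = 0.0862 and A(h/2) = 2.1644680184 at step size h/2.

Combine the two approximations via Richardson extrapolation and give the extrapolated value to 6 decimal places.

2.164315

r = 3, so 2^r = 8.
Weighted: 17.3157441472 − 2.1655411195 = 15.1502030277
Divide by 2^3 − 1 = 7.
Extrapolated: 15.1502030277 / 7 = 2.1643147182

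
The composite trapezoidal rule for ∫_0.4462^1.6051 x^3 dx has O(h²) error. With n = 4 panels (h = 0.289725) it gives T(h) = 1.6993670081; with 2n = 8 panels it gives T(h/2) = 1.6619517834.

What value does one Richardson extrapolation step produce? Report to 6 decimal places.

1.649480

r = 2, so 2^r = 4.
4 × 1.6619517834 = 6.6478071336; subtract 1.6993670081 → 4.9484401255
R = 4.9484401255/3 = 1.6494800418
Gap between inputs: 3.742e-02; correction applied: −0.0124717416.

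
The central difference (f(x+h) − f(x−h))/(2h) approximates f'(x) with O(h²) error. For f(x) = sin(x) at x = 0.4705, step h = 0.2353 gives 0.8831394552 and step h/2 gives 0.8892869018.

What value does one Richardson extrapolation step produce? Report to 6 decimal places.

0.891336

Method order is 2; weight 2^2 = 4.
4·0.8892869018 = 3.5571476072; 3.5571476072 − 0.8831394552 = 2.6740081520
Divide by 2^2 − 1 = 3.
2.6740081520 ÷ 3 = 0.8913360507
Gap between inputs: 6.147e-03; correction applied: +0.0020491489.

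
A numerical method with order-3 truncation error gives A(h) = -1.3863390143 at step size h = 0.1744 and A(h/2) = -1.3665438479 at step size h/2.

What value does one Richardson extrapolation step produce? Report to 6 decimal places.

With r = 3 the leading error scales as h^3, so the weight is 2^3 = 8.
8×(-1.3665438479) = -10.9323507832; (-10.9323507832) − (-1.3863390143) = -9.5460117689
Divide by 2^3 − 1 = 7.
So the Richardson estimate is -1.3637159670.

-1.363716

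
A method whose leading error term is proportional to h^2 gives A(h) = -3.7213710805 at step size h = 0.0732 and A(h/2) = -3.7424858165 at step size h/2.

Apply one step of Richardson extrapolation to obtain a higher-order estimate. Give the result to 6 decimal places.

Order 2 gives 2^r = 4 and 2^r − 1 = 3.
Numerator 4·A(h/2) − A(h) = 4·(-3.7424858165) − (-3.7213710805) = -11.2485721855
Denominator 4 − 1 = 3.
(4·(-3.7424858165) − (-3.7213710805))/(4 − 1) = -3.7495240618

-3.749524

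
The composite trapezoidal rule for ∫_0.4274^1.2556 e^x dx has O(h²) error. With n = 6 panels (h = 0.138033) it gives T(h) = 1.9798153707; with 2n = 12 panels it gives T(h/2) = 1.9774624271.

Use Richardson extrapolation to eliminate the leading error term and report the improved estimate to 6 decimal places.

1.976678

Error is O(h^2); halving h shrinks it by 2^2 = 4.
4*1.9774624271 = 7.9098497084; 7.9098497084 − 1.9798153707 = 5.9300343377
Divide by 2^2 − 1 = 3.
(4*1.9774624271 − 1.9798153707)/(4 − 1) = 1.9766781126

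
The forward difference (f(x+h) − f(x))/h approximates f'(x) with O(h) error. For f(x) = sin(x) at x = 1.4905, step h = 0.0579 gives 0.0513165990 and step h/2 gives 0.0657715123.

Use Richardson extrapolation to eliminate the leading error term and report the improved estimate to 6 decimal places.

0.080226

Leading term ∝ h^1; use weight 2 = 2^1.
Top: 2(0.0657715123) − (0.0513165990) = 0.0802264256
0.0802264256 ÷ 1 = 0.0802264256
Shift from A(h/2): +0.0144549133.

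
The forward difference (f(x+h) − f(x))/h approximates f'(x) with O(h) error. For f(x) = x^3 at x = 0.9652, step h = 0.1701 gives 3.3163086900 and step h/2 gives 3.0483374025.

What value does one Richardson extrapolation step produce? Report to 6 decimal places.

2.780366

Leading term ∝ h^1; use weight 2 = 2^1.
2 × 3.0483374025 = 6.0966748050; subtract 3.3163086900 → 2.7803661150
R = 2.7803661150/1 = 2.7803661150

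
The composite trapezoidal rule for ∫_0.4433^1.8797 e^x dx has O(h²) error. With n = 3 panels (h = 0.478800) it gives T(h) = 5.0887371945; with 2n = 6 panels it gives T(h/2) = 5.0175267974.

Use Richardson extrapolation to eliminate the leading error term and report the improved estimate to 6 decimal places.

4.993790

r = 2: numerator weight 4, denominator 3.
4×5.0175267974 = 20.0701071896; 20.0701071896 − 5.0887371945 = 14.9813699951
Denominator 4 − 1 = 3.
(4×5.0175267974 − 5.0887371945)/(4 − 1) = 4.9937899984
Gap between inputs: 7.121e-02; correction applied: −0.0237367990.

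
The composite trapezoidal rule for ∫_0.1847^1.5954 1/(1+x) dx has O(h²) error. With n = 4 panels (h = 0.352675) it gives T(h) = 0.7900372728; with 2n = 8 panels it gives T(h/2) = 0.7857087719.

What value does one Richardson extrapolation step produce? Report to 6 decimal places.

0.784266

Leading term ∝ h^2; use weight 4 = 2^2.
4 × 0.7857087719 = 3.1428350876; 3.1428350876 − 0.7900372728 = 2.3527978148
Denominator 4 − 1 = 3.
Result: 0.7842659383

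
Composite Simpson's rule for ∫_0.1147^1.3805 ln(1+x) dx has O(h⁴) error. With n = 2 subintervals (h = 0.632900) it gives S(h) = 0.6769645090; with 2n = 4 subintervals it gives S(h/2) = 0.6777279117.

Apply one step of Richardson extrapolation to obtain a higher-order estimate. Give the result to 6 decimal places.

0.677779

Method order is 4; weight 2^4 = 16.
2^4×A(h/2) = 10.8436465872; minus A(h) gives 10.1666820782.
Denominator 16 − 1 = 15.
Result: 0.6777788052
Correction |R − A(h/2)| = 5.089e-05; gap |A(h/2) − A(h)| = 7.634e-04.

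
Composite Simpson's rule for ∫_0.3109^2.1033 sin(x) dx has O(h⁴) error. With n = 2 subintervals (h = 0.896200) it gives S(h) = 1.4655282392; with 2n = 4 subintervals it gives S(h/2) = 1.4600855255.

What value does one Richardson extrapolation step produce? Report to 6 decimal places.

1.459723

Order 4 gives 2^r = 16 and 2^r − 1 = 15.
Numerator 16·A(h/2) − A(h) = 16·1.4600855255 − 1.4655282392 = 21.8958401688
(16·1.4600855255 − 1.4655282392)/(16 − 1) = 1.4597226779
Gap between inputs: 5.443e-03; correction applied: −0.0003628476.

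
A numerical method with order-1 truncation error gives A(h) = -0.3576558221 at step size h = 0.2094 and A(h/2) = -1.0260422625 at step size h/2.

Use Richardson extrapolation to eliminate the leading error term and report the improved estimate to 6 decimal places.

Error is O(h^1); halving h shrinks it by 2^1 = 2.
2*(-1.0260422625) − (-0.3576558221) = -1.6944287029
(2*(-1.0260422625) − (-0.3576558221))/(2 − 1) = -1.6944287029
Gap between inputs: 6.684e-01; correction applied: −0.6683864404.

-1.694429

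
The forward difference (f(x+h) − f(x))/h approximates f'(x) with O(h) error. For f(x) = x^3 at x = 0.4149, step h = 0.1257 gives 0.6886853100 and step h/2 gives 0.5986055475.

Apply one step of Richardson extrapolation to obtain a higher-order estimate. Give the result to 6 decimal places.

0.508526

The method has order 1: 2^1 = 2.
Top: 2(0.5986055475) − (0.6886853100) = 0.5085257850
R = 0.5085257850/1 = 0.5085257850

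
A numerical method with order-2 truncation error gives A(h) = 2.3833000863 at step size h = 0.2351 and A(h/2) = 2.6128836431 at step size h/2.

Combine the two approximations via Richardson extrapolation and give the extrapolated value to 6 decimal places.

2.689411

Order 2 gives 2^r = 4 and 2^r − 1 = 3.
Numerator 4 × A(h/2) − A(h) = 4 × 2.6128836431 − 2.3833000863 = 8.0682344861
Extrapolated: 8.0682344861 / 3 = 2.6894114954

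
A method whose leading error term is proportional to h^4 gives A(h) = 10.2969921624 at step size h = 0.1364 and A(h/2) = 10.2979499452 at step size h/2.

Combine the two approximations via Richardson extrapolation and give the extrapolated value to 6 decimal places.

Order 4 gives 2^r = 16 and 2^r − 1 = 15.
16·10.2979499452 = 164.7671991232; subtract 10.2969921624 → 154.4702069608
154.4702069608 ÷ 15 = 10.2980137974

10.298014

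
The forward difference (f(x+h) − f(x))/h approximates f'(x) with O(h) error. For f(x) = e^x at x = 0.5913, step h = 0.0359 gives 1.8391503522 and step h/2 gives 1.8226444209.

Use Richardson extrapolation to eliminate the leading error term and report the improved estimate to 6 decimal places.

1.806138

r = 1, so 2^r = 2.
2*1.8226444209 = 3.6452888418; 3.6452888418 − 1.8391503522 = 1.8061384896
Denominator 2 − 1 = 1.
Result: 1.8061384896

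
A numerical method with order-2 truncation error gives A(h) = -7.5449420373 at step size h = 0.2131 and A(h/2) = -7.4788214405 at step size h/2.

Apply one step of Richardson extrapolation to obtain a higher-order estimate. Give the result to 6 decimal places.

-7.456781

r = 2, so 2^r = 4.
4 × (-7.4788214405) = -29.9152857620; subtract (-7.5449420373) → -22.3703437247
(4 × (-7.4788214405) − (-7.5449420373))/(4 − 1) = -7.4567812416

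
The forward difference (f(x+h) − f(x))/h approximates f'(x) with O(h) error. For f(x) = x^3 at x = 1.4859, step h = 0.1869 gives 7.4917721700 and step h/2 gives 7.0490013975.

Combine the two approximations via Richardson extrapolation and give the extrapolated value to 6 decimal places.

6.606231

Order 1 gives 2^r = 2 and 2^r − 1 = 1.
Weighted: 14.0980027950 − 7.4917721700 = 6.6062306250
Denominator 2 − 1 = 1.
So the Richardson estimate is 6.6062306250.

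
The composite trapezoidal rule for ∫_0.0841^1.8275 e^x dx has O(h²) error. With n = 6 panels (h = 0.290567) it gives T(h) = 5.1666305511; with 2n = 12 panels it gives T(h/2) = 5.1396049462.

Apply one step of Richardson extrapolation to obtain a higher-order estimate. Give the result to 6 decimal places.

5.130596

Leading term ∝ h^2; use weight 4 = 2^2.
4*5.1396049462 − 5.1666305511 = 15.3917892337
Extrapolated: 15.3917892337 / 3 = 5.1305964112
Shift from A(h/2): −0.0090085350.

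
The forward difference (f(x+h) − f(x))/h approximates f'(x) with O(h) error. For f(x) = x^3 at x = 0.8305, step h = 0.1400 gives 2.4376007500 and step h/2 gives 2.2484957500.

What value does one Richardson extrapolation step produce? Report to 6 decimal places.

2.059391

Error is O(h^1); halving h shrinks it by 2^1 = 2.
Top: 2(2.2484957500) − (2.4376007500) = 2.0593907500
R = 2.0593907500/1 = 2.0593907500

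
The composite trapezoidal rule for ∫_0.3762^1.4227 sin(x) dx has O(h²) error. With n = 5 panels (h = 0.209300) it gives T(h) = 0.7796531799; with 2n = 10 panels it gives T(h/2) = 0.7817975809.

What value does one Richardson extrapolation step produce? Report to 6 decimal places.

0.782512

r = 2: numerator weight 4, denominator 3.
Weighted: 3.1271903236 − 0.7796531799 = 2.3475371437
2.3475371437 ÷ 3 = 0.7825123812
Correction |R − A(h/2)| = 7.148e-04; gap |A(h/2) − A(h)| = 2.144e-03.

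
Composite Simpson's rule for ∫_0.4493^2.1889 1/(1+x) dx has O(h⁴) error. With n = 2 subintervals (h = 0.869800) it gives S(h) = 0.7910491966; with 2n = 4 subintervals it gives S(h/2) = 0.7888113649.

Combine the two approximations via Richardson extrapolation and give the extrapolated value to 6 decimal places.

Method order is 4; weight 2^4 = 16.
16·0.7888113649 − 0.7910491966 = 11.8299326418
Denominator 16 − 1 = 15.
(16·0.7888113649 − 0.7910491966)/(16 − 1) = 0.7886621761

0.788662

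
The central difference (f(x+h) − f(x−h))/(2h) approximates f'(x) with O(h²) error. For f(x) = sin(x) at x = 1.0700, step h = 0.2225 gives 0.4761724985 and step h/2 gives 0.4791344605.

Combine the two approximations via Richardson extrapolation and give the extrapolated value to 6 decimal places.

0.480122

r = 2: numerator weight 4, denominator 3.
2^2×A(h/2) = 1.9165378420; minus A(h) gives 1.4403653435.
Denominator 4 − 1 = 3.
R = 1.4403653435/3 = 0.4801217812
Shift from A(h/2): +0.0009873207.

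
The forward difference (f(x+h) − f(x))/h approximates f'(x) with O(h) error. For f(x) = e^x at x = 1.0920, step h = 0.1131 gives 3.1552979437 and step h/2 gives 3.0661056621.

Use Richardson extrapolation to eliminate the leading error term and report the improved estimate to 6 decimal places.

2.976913

r = 1: numerator weight 2, denominator 1.
2 × 3.0661056621 − 3.1552979437 = 2.9769133805
2.9769133805 ÷ 1 = 2.9769133805
Shift from A(h/2): −0.0891922816.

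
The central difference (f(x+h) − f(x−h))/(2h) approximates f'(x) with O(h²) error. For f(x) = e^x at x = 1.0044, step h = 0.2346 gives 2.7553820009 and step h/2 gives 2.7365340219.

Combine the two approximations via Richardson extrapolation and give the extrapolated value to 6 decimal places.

2.730251

r = 2: numerator weight 4, denominator 3.
Weighted: 10.9461360876 − 2.7553820009 = 8.1907540867
R = 8.1907540867/3 = 2.7302513622
Gap between inputs: 1.885e-02; correction applied: −0.0062826597.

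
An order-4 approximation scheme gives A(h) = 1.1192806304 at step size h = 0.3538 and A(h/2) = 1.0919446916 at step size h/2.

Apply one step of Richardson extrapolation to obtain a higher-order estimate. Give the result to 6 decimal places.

With r = 4 the leading error scales as h^4, so the weight is 2^4 = 16.
16*1.0919446916 − 1.1192806304 = 16.3518344352
Divide by 2^4 − 1 = 15.
Result: 1.0901222957
Correction |R − A(h/2)| = 1.822e-03; gap |A(h/2) − A(h)| = 2.734e-02.

1.090122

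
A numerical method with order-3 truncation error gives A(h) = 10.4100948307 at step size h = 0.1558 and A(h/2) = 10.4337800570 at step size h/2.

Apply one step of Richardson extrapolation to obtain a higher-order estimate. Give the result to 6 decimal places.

Leading term ∝ h^3; use weight 8 = 2^3.
8 × 10.4337800570 = 83.4702404560; subtract 10.4100948307 → 73.0601456253
Denominator 8 − 1 = 7.
73.0601456253 ÷ 7 = 10.4371636608

10.437164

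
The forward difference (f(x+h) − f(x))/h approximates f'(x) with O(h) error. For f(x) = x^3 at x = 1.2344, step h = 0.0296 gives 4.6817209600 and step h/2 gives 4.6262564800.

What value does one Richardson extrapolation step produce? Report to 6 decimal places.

4.570792

Error is O(h^1); halving h shrinks it by 2^1 = 2.
A(h/2) − A(h) = 4.6262564800 − 4.6817209600 = -0.0554644800
Divide by 2^1 − 1 = 1: (-0.0554644800)/1 = -0.0554644800
R = 4.6262564800 − 0.0554644800 = 4.5707920000
Correction |R − A(h/2)| = 5.546e-02; gap |A(h/2) − A(h)| = 5.546e-02.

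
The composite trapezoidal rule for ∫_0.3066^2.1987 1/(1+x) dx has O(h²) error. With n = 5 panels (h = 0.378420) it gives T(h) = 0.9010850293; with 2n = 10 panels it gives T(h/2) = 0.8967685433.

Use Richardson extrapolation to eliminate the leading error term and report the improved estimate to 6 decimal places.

r = 2: numerator weight 4, denominator 3.
Difference of the inputs: 0.8967685433 − 0.9010850293 = -0.0043164860
Correction (A(h/2) − A(h))/(4 − 1) = (-0.0043164860)/3 = -0.0014388287
R = A(h/2) + (A(h/2) − A(h))/3 = 0.8967685433 − 0.0014388287 = 0.8953297146

0.895330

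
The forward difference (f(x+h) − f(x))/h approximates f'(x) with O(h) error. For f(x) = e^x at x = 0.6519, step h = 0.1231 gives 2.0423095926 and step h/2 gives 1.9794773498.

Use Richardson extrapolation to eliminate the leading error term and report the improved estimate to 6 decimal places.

With r = 1 the leading error scales as h^1, so the weight is 2^1 = 2.
Top: 2(1.9794773498) − (2.0423095926) = 1.9166451070
Divide by 2^1 − 1 = 1.
(2×1.9794773498 − 2.0423095926)/(2 − 1) = 1.9166451070
Correction |R − A(h/2)| = 6.283e-02; gap |A(h/2) − A(h)| = 6.283e-02.

1.916645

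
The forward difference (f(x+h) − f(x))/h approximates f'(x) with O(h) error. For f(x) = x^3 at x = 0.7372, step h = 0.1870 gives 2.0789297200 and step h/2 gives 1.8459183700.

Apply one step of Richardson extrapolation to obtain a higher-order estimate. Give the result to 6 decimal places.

With r = 1 the leading error scales as h^1, so the weight is 2^1 = 2.
2 × 1.8459183700 = 3.6918367400; 3.6918367400 − 2.0789297200 = 1.6129070200
(2 × 1.8459183700 − 2.0789297200)/(2 − 1) = 1.6129070200

1.612907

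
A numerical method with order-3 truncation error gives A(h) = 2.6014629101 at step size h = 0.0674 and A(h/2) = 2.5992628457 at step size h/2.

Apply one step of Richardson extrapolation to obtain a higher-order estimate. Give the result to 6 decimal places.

Order 3 gives 2^r = 8 and 2^r − 1 = 7.
A(h/2) − A(h) = 2.5992628457 − 2.6014629101 = -0.0022000644
Divide by 2^3 − 1 = 7: (-0.0022000644)/7 = -0.0003142949
R = 2.5992628457 − 0.0003142949 = 2.5989485508

2.598949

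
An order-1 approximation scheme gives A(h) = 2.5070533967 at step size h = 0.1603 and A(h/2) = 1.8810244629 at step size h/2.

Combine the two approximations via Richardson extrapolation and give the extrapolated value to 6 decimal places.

Order 1 gives 2^r = 2 and 2^r − 1 = 1.
2^1 × A(h/2) = 3.7620489258; minus A(h) gives 1.2549955291.
Divide by 2^1 − 1 = 1.
(2 × 1.8810244629 − 2.5070533967)/(2 − 1) = 1.2549955291
Shift from A(h/2): −0.6260289338.

1.254996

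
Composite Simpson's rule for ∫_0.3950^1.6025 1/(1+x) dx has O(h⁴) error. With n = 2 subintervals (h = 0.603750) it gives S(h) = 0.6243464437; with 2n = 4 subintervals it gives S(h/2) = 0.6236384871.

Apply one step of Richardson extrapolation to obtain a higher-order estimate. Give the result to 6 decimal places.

Order 4 gives 2^r = 16 and 2^r − 1 = 15.
16*0.6236384871 = 9.9782157936; subtract 0.6243464437 → 9.3538693499
Divide by 2^4 − 1 = 15.
9.3538693499 ÷ 15 = 0.6235912900
Shift from A(h/2): −0.0000471971.

0.623591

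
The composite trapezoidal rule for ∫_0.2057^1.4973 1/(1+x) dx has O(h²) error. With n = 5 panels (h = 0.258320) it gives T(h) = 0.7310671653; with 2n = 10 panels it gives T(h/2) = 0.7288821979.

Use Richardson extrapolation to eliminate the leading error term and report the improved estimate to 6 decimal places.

The method has order 2: 2^2 = 4.
Weighted: 2.9155287916 − 0.7310671653 = 2.1844616263
(4*0.7288821979 − 0.7310671653)/(4 − 1) = 0.7281538754
Correction |R − A(h/2)| = 7.283e-04; gap |A(h/2) − A(h)| = 2.185e-03.

0.728154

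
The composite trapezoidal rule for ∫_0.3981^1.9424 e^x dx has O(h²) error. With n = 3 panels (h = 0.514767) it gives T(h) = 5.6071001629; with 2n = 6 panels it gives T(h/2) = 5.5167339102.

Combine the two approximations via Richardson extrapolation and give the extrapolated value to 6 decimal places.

5.486612

The method has order 2: 2^2 = 4.
4·5.5167339102 = 22.0669356408; 22.0669356408 − 5.6071001629 = 16.4598354779
Denominator 4 − 1 = 3.
Extrapolated: 16.4598354779 / 3 = 5.4866118260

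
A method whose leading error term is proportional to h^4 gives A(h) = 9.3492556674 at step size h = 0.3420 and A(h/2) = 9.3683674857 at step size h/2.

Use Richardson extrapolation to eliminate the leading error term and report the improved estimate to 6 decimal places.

9.369642

r = 4, so 2^r = 16.
A(h/2) − A(h) = 9.3683674857 − 9.3492556674 = 0.0191118183
Correction (A(h/2) − A(h))/(16 − 1) = 0.0191118183/15 = 0.0012741212
R = 9.3683674857 + 0.0012741212 = 9.3696416069
Correction |R − A(h/2)| = 1.274e-03; gap |A(h/2) − A(h)| = 1.911e-02.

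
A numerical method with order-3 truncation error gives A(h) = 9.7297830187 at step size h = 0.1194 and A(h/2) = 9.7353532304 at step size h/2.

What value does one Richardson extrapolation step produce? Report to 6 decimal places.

Method order is 3; weight 2^3 = 8.
8×9.7353532304 = 77.8828258432; subtract 9.7297830187 → 68.1530428245
(8×9.7353532304 − 9.7297830187)/(8 − 1) = 9.7361489749
Shift from A(h/2): +0.0007957445.

9.736149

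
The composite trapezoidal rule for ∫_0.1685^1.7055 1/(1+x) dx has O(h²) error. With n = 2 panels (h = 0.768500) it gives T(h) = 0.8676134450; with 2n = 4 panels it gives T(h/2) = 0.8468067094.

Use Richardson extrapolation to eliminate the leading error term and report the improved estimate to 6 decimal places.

0.839871

Method order is 2; weight 2^2 = 4.
Weighted: 3.3872268376 − 0.8676134450 = 2.5196133926
2.5196133926 ÷ 3 = 0.8398711309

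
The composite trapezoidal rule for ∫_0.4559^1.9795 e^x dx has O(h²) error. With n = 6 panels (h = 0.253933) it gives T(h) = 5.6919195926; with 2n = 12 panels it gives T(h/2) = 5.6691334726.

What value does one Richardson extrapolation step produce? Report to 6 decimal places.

5.661538

Error is O(h^2); halving h shrinks it by 2^2 = 4.
Top: 4(5.6691334726) − (5.6919195926) = 16.9846142978
Extrapolated: 16.9846142978 / 3 = 5.6615380993
Shift from A(h/2): −0.0075953733.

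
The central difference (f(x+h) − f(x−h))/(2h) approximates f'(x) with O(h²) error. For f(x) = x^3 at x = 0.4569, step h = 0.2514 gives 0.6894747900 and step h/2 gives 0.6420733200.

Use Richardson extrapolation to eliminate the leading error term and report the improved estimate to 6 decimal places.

0.626273

Method order is 2; weight 2^2 = 4.
A(h/2) − A(h) = 0.6420733200 − 0.6894747900 = -0.0474014700
Divide by 2^2 − 1 = 3: (-0.0474014700)/3 = -0.0158004900
R = A(h/2) + (A(h/2) − A(h))/3 = 0.6420733200 − 0.0158004900 = 0.6262728300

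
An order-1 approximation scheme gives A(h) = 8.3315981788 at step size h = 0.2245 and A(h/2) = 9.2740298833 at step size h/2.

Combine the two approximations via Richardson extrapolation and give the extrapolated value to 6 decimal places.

Order 1 gives 2^r = 2 and 2^r − 1 = 1.
2·9.2740298833 − 8.3315981788 = 10.2164615878
Denominator 2 − 1 = 1.
R = 10.2164615878/1 = 10.2164615878
Gap between inputs: 9.424e-01; correction applied: +0.9424317045.

10.216462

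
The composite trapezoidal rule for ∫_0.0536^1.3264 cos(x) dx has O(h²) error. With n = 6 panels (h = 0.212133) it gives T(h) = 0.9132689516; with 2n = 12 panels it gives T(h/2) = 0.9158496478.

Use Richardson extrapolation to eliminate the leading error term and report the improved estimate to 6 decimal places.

Method order is 2; weight 2^2 = 4.
Difference of the inputs: 0.9158496478 − 0.9132689516 = 0.0025806962
Correction (A(h/2) − A(h))/(4 − 1) = 0.0025806962/3 = 0.0008602321
R = 0.9158496478 + 0.0008602321 = 0.9167098799

0.916710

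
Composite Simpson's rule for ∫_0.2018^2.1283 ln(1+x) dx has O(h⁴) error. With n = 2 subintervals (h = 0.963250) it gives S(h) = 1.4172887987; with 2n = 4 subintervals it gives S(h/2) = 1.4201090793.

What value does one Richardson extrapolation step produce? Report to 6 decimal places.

1.420297

The method has order 4: 2^4 = 16.
16 × 1.4201090793 − 1.4172887987 = 21.3044564701
Extrapolated: 21.3044564701 / 15 = 1.4202970980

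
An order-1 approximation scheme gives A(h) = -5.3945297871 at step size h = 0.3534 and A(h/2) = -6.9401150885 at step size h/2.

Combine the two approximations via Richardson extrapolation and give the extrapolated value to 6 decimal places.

-8.485700

Leading term ∝ h^1; use weight 2 = 2^1.
A(h/2) − A(h) = -6.9401150885 − (-5.3945297871) = -1.5455853014
Correction (A(h/2) − A(h))/(2 − 1) = (-1.5455853014)/1 = -1.5455853014
R = -6.9401150885 − 1.5455853014 = -8.4857003899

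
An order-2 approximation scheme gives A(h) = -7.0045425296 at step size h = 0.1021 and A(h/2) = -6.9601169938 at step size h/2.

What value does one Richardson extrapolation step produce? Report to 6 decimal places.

Leading term ∝ h^2; use weight 4 = 2^2.
2^2×A(h/2) = -27.8404679752; minus A(h) gives -20.8359254456.
R = (-20.8359254456)/3 = -6.9453084819

-6.945308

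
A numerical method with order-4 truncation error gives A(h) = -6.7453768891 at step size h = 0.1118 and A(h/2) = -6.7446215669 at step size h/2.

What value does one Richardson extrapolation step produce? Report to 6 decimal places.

r = 4, so 2^r = 16.
16 × (-6.7446215669) − (-6.7453768891) = -101.1685681813
Denominator 16 − 1 = 15.
Extrapolated: (-101.1685681813) / 15 = -6.7445712121

-6.744571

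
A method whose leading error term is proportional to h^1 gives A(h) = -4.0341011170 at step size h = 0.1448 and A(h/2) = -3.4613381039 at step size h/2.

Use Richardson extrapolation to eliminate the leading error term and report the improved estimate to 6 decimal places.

-2.888575

Error is O(h^1); halving h shrinks it by 2^1 = 2.
Difference of the inputs: -3.4613381039 − (-4.0341011170) = 0.5727630131
Correction (A(h/2) − A(h))/(2 − 1) = 0.5727630131/1 = 0.5727630131
R = -3.4613381039 + 0.5727630131 = -2.8885750908
Correction |R − A(h/2)| = 5.728e-01; gap |A(h/2) − A(h)| = 5.728e-01.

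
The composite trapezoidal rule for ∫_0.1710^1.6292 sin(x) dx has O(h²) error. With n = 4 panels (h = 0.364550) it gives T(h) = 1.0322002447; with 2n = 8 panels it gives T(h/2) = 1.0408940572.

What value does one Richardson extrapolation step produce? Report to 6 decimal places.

1.043792

Order 2 gives 2^r = 4 and 2^r − 1 = 3.
Numerator 4*A(h/2) − A(h) = 4*1.0408940572 − 1.0322002447 = 3.1313759841
(4*1.0408940572 − 1.0322002447)/(4 − 1) = 1.0437919947
Shift from A(h/2): +0.0028979375.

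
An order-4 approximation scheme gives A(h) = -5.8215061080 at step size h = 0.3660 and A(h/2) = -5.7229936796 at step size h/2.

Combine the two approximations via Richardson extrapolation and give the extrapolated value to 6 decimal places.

With r = 4 the leading error scales as h^4, so the weight is 2^4 = 16.
16*(-5.7229936796) = -91.5678988736; (-91.5678988736) − (-5.8215061080) = -85.7463927656
R = (-85.7463927656)/15 = -5.7164261844
Gap between inputs: 9.851e-02; correction applied: +0.0065674952.

-5.716426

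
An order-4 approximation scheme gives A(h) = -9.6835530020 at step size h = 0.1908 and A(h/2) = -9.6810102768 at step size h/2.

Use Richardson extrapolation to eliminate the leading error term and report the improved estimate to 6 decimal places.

-9.680841

Order 4 gives 2^r = 16 and 2^r − 1 = 15.
16×(-9.6810102768) = -154.8961644288; (-154.8961644288) − (-9.6835530020) = -145.2126114268
Divide by 2^4 − 1 = 15.
(16×(-9.6810102768) − (-9.6835530020))/(16 − 1) = -9.6808407618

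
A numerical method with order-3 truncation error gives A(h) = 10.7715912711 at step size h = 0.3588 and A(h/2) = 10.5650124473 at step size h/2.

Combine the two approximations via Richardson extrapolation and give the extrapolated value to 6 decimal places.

Leading term ∝ h^3; use weight 8 = 2^3.
2^3 × A(h/2) = 84.5200995784; minus A(h) gives 73.7485083073.
Extrapolated: 73.7485083073 / 7 = 10.5355011868
Gap between inputs: 2.066e-01; correction applied: −0.0295112605.

10.535501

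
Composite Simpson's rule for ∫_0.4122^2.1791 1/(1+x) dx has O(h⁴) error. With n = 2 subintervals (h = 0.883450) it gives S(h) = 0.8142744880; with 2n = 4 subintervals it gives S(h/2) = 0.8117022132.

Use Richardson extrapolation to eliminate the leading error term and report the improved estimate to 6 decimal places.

0.811531

Error is O(h^4); halving h shrinks it by 2^4 = 16.
Weighted: 12.9872354112 − 0.8142744880 = 12.1729609232
Denominator 16 − 1 = 15.
R = 12.1729609232/15 = 0.8115307282
Correction |R − A(h/2)| = 1.715e-04; gap |A(h/2) − A(h)| = 2.572e-03.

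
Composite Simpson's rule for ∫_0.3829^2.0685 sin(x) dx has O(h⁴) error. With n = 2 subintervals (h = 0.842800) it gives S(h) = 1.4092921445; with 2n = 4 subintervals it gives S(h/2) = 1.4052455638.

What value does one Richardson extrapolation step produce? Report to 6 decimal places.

With r = 4 the leading error scales as h^4, so the weight is 2^4 = 16.
Top: 16(1.4052455638) − (1.4092921445) = 21.0746368763
(16·1.4052455638 − 1.4092921445)/(16 − 1) = 1.4049757918

1.404976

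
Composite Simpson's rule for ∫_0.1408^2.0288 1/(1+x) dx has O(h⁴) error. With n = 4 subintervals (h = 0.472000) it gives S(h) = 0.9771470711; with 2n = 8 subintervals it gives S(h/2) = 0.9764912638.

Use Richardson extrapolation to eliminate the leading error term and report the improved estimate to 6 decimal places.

Error is O(h^4); halving h shrinks it by 2^4 = 16.
Weighted: 15.6238602208 − 0.9771470711 = 14.6467131497
Denominator 16 − 1 = 15.
(16 × 0.9764912638 − 0.9771470711)/(16 − 1) = 0.9764475433
Shift from A(h/2): −0.0000437205.

0.976448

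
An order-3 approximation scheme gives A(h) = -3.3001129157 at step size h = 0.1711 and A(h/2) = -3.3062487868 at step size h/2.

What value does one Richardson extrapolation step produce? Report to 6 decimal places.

-3.307125

The method has order 3: 2^3 = 8.
8*(-3.3062487868) = -26.4499902944; subtract (-3.3001129157) → -23.1498773787
(8*(-3.3062487868) − (-3.3001129157))/(8 − 1) = -3.3071253398
Correction |R − A(h/2)| = 8.766e-04; gap |A(h/2) − A(h)| = 6.136e-03.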